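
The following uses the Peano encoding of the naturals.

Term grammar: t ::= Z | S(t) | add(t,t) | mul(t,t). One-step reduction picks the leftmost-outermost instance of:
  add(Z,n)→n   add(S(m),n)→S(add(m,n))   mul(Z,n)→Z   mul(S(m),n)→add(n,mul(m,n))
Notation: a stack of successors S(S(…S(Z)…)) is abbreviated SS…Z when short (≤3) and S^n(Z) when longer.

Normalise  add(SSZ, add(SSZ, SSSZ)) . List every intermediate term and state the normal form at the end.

  start: add(SSZ, add(SSZ, SSSZ))
  [1] S(add(SZ, add(SSZ, SSSZ)))
  [2] S(S(add(Z, add(SSZ, SSSZ))))
  [3] S(S(add(SSZ, SSSZ)))
  [4] S(S(S(add(SZ, SSSZ))))
  [5] S(S(S(S(add(Z, SSSZ)))))
  [6] S^7(Z)

Answer: normal form = S^7(Z)  (in 6 steps)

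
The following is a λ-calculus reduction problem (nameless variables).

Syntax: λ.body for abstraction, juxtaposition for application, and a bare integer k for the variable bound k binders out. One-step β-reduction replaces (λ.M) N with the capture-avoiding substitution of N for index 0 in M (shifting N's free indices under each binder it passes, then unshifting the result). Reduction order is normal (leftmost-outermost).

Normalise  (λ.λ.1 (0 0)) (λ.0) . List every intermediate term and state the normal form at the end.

Answer: normal form = λ.0 0  (in 2 steps)

Derivation:
  start: (λ.λ.1 (0 0)) (λ.0)
  →1  λ.(λ.0) (0 0)
  →2  λ.0 0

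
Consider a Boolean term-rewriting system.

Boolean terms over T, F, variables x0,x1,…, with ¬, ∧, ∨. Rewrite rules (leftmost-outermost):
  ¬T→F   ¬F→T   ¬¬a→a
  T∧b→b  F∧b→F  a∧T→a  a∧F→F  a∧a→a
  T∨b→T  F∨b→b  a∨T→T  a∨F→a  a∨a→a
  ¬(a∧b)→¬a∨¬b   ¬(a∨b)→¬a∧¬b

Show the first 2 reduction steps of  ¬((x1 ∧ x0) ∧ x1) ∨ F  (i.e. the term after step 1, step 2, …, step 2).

  start: ¬((x1 ∧ x0) ∧ x1) ∨ F
  [1] ¬((x1 ∧ x0) ∧ x1)
  [2] ¬(x1 ∧ x0) ∨ ¬x1

Answer: after 2 steps: ¬(x1 ∧ x0) ∨ ¬x1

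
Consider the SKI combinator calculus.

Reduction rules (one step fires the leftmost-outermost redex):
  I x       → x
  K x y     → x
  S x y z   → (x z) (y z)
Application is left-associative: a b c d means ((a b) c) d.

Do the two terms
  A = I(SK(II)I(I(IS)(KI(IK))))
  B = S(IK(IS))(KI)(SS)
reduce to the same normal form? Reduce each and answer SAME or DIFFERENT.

Answer: SAME — A ⇓ SI, B ⇓ SI

Derivation:
Term A:
  start: I(SK(II)I(I(IS)(KI(IK))))
  [1] SK(II)I(I(IS)(KI(IK)))
  [2] KI(III)(I(IS)(KI(IK)))
  [3] I(I(IS)(KI(IK)))
  [4] I(IS)(KI(IK))
  [5] IS(KI(IK))
  [6] S(KI(IK))
  [7] SI

Term B:
  start: S(IK(IS))(KI)(SS)
  [1] IK(IS)(SS)(KI(SS))
  [2] K(IS)(SS)(KI(SS))
  [3] IS(KI(SS))
  [4] S(KI(SS))
  [5] SI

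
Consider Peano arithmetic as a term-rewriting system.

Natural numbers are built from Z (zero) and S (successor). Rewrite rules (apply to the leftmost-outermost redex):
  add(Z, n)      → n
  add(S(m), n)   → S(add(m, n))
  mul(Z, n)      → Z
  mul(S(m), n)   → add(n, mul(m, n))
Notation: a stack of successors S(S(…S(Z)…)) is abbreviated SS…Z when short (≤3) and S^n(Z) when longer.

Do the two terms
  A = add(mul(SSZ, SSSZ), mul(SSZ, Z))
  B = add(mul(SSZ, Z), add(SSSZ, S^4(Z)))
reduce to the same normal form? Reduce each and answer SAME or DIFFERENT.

Answer: DIFFERENT — A ⇓ S^6(Z), B ⇓ S^7(Z)

Derivation:
Term A:
  start: add(mul(SSZ, SSSZ), mul(SSZ, Z))
  →1  add(add(SSSZ, mul(SZ, SSSZ)), mul(SSZ, Z))
  →2  add(S(add(SSZ, mul(SZ, SSSZ))), mul(SSZ, Z))
  →3  S(add(add(SSZ, mul(SZ, SSSZ)), mul(SSZ, Z)))
  →4  S(add(S(add(SZ, mul(SZ, SSSZ))), mul(SSZ, Z)))
  →5  S(S(add(add(SZ, mul(SZ, SSSZ)), mul(SSZ, Z))))
  →6  S(S(add(S(add(Z, mul(SZ, SSSZ))), mul(SSZ, Z))))
  →7  S(S(S(add(add(Z, mul(SZ, SSSZ)), mul(SSZ, Z)))))
  →8  S(S(S(add(mul(SZ, SSSZ), mul(SSZ, Z)))))
  →9  S(S(S(add(add(SSSZ, mul(Z, SSSZ)), mul(SSZ, Z)))))
  →10  S(S(S(add(S(add(SSZ, mul(Z, SSSZ))), mul(SSZ, Z)))))
  →11  S(S(S(S(add(add(SSZ, mul(Z, SSSZ)), mul(SSZ, Z))))))
  →12  S(S(S(S(add(S(add(SZ, mul(Z, SSSZ))), mul(SSZ, Z))))))
  →13  S(S(S(S(S(add(add(SZ, mul(Z, SSSZ)), mul(SSZ, Z)))))))
  →14  S(S(S(S(S(add(S(add(Z, mul(Z, SSSZ))), mul(SSZ, Z)))))))
  →15  S(S(S(S(S(S(add(add(Z, mul(Z, SSSZ)), mul(SSZ, Z))))))))
  →16  S(S(S(S(S(S(add(mul(Z, SSSZ), mul(SSZ, Z))))))))
  →17  S(S(S(S(S(S(add(Z, mul(SSZ, Z))))))))
  →18  S(S(S(S(S(S(mul(SSZ, Z)))))))
  →19  S(S(S(S(S(S(add(Z, mul(SZ, Z))))))))
  →20  S(S(S(S(S(S(mul(SZ, Z)))))))
  →21  S(S(S(S(S(S(add(Z, mul(Z, Z))))))))
  →22  S(S(S(S(S(S(mul(Z, Z)))))))
  →23  S^6(Z)

Term B:
  start: add(mul(SSZ, Z), add(SSSZ, S^4(Z)))
  →1  add(add(Z, mul(SZ, Z)), add(SSSZ, S^4(Z)))
  →2  add(mul(SZ, Z), add(SSSZ, S^4(Z)))
  →3  add(add(Z, mul(Z, Z)), add(SSSZ, S^4(Z)))
  →4  add(mul(Z, Z), add(SSSZ, S^4(Z)))
  →5  add(Z, add(SSSZ, S^4(Z)))
  →6  add(SSSZ, S^4(Z))
  →7  S(add(SSZ, S^4(Z)))
  →8  S(S(add(SZ, S^4(Z))))
  →9  S(S(S(add(Z, S^4(Z)))))
  →10  S^7(Z)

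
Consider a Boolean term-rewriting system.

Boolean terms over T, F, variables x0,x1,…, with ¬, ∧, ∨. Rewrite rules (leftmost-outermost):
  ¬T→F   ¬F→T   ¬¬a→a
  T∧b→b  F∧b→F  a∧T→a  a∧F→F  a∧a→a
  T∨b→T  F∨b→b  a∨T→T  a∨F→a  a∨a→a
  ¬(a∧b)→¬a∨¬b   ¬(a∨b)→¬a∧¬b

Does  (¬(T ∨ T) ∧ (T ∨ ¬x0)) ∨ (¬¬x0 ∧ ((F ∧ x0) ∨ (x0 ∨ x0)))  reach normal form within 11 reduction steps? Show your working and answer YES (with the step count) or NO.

  start: (¬(T ∨ T) ∧ (T ∨ ¬x0)) ∨ (¬¬x0 ∧ ((F ∧ x0) ∨ (x0 ∨ x0)))
  [1] ((¬T ∧ ¬T) ∧ (T ∨ ¬x0)) ∨ (¬¬x0 ∧ ((F ∧ x0) ∨ (x0 ∨ x0)))
  [2] (¬T ∧ (T ∨ ¬x0)) ∨ (¬¬x0 ∧ ((F ∧ x0) ∨ (x0 ∨ x0)))
  [3] (F ∧ (T ∨ ¬x0)) ∨ (¬¬x0 ∧ ((F ∧ x0) ∨ (x0 ∨ x0)))
  [4] F ∨ (¬¬x0 ∧ ((F ∧ x0) ∨ (x0 ∨ x0)))
  [5] ¬¬x0 ∧ ((F ∧ x0) ∨ (x0 ∨ x0))
  [6] x0 ∧ ((F ∧ x0) ∨ (x0 ∨ x0))
  [7] x0 ∧ (F ∨ (x0 ∨ x0))
  [8] x0 ∧ (x0 ∨ x0)
  [9] x0 ∧ x0
  [10] x0

Answer: YES — reaches normal form x0 in 10 ≤ 11 steps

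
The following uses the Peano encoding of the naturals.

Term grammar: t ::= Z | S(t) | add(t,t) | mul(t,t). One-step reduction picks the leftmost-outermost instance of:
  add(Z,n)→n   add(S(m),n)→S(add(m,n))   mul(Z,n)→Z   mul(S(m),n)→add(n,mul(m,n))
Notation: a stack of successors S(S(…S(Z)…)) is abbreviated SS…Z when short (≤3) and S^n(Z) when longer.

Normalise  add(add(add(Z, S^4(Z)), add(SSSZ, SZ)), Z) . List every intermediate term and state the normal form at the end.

Answer: normal form = S^8(Z)  (in 19 steps)

Derivation:
  start: add(add(add(Z, S^4(Z)), add(SSSZ, SZ)), Z)
  →1  add(add(S^4(Z), add(SSSZ, SZ)), Z)
  →2  add(S(add(SSSZ, add(SSSZ, SZ))), Z)
  →3  S(add(add(SSSZ, add(SSSZ, SZ)), Z))
  →4  S(add(S(add(SSZ, add(SSSZ, SZ))), Z))
  →5  S(S(add(add(SSZ, add(SSSZ, SZ)), Z)))
  →6  S(S(add(S(add(SZ, add(SSSZ, SZ))), Z)))
  →7  S(S(S(add(add(SZ, add(SSSZ, SZ)), Z))))
  →8  S(S(S(add(S(add(Z, add(SSSZ, SZ))), Z))))
  →9  S(S(S(S(add(add(Z, add(SSSZ, SZ)), Z)))))
  →10  S(S(S(S(add(add(SSSZ, SZ), Z)))))
  →11  S(S(S(S(add(S(add(SSZ, SZ)), Z)))))
  →12  S(S(S(S(S(add(add(SSZ, SZ), Z))))))
  →13  S(S(S(S(S(add(S(add(SZ, SZ)), Z))))))
  →14  S(S(S(S(S(S(add(add(SZ, SZ), Z)))))))
  →15  S(S(S(S(S(S(add(S(add(Z, SZ)), Z)))))))
  →16  S(S(S(S(S(S(S(add(add(Z, SZ), Z))))))))
  →17  S(S(S(S(S(S(S(add(SZ, Z))))))))
  →18  S(S(S(S(S(S(S(S(add(Z, Z)))))))))
  →19  S^8(Z)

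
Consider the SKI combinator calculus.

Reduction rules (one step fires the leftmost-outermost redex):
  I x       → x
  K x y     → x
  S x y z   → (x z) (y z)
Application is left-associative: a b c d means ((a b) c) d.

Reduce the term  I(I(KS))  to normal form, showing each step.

Answer: normal form = KS  (in 2 steps)

Working:
  start: I(I(KS))
  →1  I(KS)
  →2  KS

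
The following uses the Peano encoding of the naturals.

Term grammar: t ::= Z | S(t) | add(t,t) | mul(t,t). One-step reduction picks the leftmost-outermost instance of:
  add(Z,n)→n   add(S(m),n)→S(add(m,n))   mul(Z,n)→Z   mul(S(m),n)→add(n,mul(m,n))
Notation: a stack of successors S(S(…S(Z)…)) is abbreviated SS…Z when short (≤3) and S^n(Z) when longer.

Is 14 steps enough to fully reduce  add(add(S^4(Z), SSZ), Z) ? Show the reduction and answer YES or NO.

  start: add(add(S^4(Z), SSZ), Z)
  step 1: add(S(add(SSSZ, SSZ)), Z)
  step 2: S(add(add(SSSZ, SSZ), Z))
  step 3: S(add(S(add(SSZ, SSZ)), Z))
  step 4: S(S(add(add(SSZ, SSZ), Z)))
  step 5: S(S(add(S(add(SZ, SSZ)), Z)))
  step 6: S(S(S(add(add(SZ, SSZ), Z))))
  step 7: S(S(S(add(S(add(Z, SSZ)), Z))))
  step 8: S(S(S(S(add(add(Z, SSZ), Z)))))
  step 9: S(S(S(S(add(SSZ, Z)))))
  step 10: S(S(S(S(S(add(SZ, Z))))))
  step 11: S(S(S(S(S(S(add(Z, Z)))))))
  step 12: S^6(Z)

Answer: YES — reaches normal form S^6(Z) in 12 ≤ 14 steps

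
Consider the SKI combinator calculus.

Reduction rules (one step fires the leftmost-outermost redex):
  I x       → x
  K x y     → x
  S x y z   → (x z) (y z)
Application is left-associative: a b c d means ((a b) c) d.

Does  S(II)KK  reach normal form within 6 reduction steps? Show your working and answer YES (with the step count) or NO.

Answer: YES — reaches normal form K(KK) in 3 ≤ 6 steps

Working:
  start: S(II)KK
  step 1: IIK(KK)
  step 2: IK(KK)
  step 3: K(KK)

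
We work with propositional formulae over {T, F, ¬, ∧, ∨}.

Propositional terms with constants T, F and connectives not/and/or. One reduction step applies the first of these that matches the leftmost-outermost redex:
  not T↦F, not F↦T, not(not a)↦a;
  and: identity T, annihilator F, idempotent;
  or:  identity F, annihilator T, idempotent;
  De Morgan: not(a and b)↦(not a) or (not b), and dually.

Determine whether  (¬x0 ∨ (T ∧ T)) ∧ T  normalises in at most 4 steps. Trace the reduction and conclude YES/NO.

Answer: YES — reaches normal form T in 3 ≤ 4 steps

Derivation:
  start: (¬x0 ∨ (T ∧ T)) ∧ T
  →1  ¬x0 ∨ (T ∧ T)
  →2  ¬x0 ∨ T
  →3  T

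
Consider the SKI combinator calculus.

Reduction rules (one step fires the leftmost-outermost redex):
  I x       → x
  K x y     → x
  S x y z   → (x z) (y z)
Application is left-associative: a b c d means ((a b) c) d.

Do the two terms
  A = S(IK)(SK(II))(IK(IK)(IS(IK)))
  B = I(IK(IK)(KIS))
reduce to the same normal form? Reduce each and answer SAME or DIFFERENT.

Term A:
  start: S(IK)(SK(II))(IK(IK)(IS(IK)))
  →1  IK(IK(IK)(IS(IK)))(SK(II)(IK(IK)(IS(IK))))
  →2  K(IK(IK)(IS(IK)))(SK(II)(IK(IK)(IS(IK))))
  →3  IK(IK)(IS(IK))
  →4  K(IK)(IS(IK))
  →5  IK
  →6  K

Term B:
  start: I(IK(IK)(KIS))
  →1  IK(IK)(KIS)
  →2  K(IK)(KIS)
  →3  IK
  →4  K

Answer: SAME — A ⇓ K, B ⇓ K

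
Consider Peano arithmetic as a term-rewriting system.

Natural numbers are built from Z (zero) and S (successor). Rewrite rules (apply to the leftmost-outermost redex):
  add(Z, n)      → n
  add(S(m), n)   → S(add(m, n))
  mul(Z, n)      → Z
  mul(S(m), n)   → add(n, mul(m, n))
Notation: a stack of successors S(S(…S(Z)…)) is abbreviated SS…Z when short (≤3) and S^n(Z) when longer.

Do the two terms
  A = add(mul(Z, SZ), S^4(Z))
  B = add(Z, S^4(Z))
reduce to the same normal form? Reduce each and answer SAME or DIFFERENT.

Term A:
  start: add(mul(Z, SZ), S^4(Z))
  [1] add(Z, S^4(Z))
  [2] S^4(Z)

Term B:
  start: add(Z, S^4(Z))
  [1] S^4(Z)

Answer: SAME — A ⇓ S^4(Z), B ⇓ S^4(Z)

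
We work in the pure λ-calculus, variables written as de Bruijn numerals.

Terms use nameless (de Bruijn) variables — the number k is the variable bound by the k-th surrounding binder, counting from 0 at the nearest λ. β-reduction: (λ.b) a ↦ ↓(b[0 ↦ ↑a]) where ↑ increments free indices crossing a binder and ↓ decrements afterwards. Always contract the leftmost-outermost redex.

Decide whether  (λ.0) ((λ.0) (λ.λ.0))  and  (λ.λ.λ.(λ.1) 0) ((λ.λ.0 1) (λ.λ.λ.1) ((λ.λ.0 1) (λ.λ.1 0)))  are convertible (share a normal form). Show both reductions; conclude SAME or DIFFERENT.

Answer: SAME — A ⇓ λ.λ.0, B ⇓ λ.λ.0

Working:
Term A:
  start: (λ.0) ((λ.0) (λ.λ.0))
  →1  (λ.0) (λ.λ.0)
  →2  λ.λ.0

Term B:
  start: (λ.λ.λ.(λ.1) 0) ((λ.λ.0 1) (λ.λ.λ.1) ((λ.λ.0 1) (λ.λ.1 0)))
  →1  λ.λ.(λ.1) 0
  →2  λ.λ.0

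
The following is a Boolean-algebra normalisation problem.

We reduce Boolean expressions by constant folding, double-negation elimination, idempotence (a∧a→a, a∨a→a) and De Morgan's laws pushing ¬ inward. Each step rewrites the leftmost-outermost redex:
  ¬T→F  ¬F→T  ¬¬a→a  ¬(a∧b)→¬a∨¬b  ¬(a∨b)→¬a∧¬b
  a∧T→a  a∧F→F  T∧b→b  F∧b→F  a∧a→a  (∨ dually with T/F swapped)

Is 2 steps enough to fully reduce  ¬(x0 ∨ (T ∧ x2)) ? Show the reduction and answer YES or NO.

  start: ¬(x0 ∨ (T ∧ x2))
  step 1: ¬x0 ∧ ¬(T ∧ x2)
  step 2: ¬x0 ∧ (¬T ∨ ¬x2)

Answer: NO — after 2 steps the term is ¬x0 ∧ (¬T ∨ ¬x2), not yet normal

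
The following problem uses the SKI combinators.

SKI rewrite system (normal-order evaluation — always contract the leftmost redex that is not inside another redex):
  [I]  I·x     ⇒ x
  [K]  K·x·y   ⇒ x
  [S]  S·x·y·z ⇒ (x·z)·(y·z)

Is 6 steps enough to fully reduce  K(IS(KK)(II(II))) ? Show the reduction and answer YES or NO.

Answer: YES — reaches normal form K(S(KK)I) in 4 ≤ 6 steps

Reduction:
  start: K(IS(KK)(II(II)))
  [1] K(S(KK)(II(II)))
  [2] K(S(KK)(I(II)))
  [3] K(S(KK)(II))
  [4] K(S(KK)I)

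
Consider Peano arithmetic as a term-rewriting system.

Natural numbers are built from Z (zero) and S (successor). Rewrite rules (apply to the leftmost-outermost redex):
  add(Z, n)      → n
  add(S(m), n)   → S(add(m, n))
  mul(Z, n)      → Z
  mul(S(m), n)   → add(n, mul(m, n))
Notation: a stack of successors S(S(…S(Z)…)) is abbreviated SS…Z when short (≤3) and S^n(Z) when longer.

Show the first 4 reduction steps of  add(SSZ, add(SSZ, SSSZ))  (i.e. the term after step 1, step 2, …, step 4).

Answer: after 4 steps: S(S(S(add(SZ, SSSZ))))

Working:
  start: add(SSZ, add(SSZ, SSSZ))
  →1  S(add(SZ, add(SSZ, SSSZ)))
  →2  S(S(add(Z, add(SSZ, SSSZ))))
  →3  S(S(add(SSZ, SSSZ)))
  →4  S(S(S(add(SZ, SSSZ))))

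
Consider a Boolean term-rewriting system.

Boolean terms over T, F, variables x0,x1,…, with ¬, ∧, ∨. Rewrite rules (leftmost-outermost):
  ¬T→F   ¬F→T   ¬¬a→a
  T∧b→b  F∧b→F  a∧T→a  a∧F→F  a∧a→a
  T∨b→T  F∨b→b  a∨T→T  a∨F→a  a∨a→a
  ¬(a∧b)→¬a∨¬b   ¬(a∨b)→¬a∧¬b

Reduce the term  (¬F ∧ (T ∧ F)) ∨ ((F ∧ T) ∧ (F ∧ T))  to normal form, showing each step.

Answer: normal form = F  (in 6 steps)

Derivation:
  start: (¬F ∧ (T ∧ F)) ∨ ((F ∧ T) ∧ (F ∧ T))
  [1] (T ∧ (T ∧ F)) ∨ ((F ∧ T) ∧ (F ∧ T))
  [2] (T ∧ F) ∨ ((F ∧ T) ∧ (F ∧ T))
  [3] F ∨ ((F ∧ T) ∧ (F ∧ T))
  [4] (F ∧ T) ∧ (F ∧ T)
  [5] F ∧ T
  [6] F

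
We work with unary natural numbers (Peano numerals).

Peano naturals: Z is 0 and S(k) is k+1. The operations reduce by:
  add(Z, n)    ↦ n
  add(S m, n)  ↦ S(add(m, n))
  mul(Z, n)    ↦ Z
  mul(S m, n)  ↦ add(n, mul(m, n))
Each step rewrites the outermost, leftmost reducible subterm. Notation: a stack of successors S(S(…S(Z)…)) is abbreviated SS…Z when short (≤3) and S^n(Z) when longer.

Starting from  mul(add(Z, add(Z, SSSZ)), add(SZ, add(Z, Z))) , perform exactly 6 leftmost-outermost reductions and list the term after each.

  start: mul(add(Z, add(Z, SSSZ)), add(SZ, add(Z, Z)))
  [1] mul(add(Z, SSSZ), add(SZ, add(Z, Z)))
  [2] mul(SSSZ, add(SZ, add(Z, Z)))
  [3] add(add(SZ, add(Z, Z)), mul(SSZ, add(SZ, add(Z, Z))))
  [4] add(S(add(Z, add(Z, Z))), mul(SSZ, add(SZ, add(Z, Z))))
  [5] S(add(add(Z, add(Z, Z)), mul(SSZ, add(SZ, add(Z, Z)))))
  [6] S(add(add(Z, Z), mul(SSZ, add(SZ, add(Z, Z)))))

Answer: after 6 steps: S(add(add(Z, Z), mul(SSZ, add(SZ, add(Z, Z)))))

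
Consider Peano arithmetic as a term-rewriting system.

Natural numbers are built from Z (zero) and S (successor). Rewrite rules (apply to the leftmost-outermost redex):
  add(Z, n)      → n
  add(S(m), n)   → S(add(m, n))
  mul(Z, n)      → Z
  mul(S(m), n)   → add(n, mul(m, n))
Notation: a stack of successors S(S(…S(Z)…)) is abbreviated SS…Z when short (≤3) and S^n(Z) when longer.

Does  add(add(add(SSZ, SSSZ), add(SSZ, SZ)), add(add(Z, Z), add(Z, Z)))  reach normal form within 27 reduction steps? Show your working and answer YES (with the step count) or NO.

Answer: YES — reaches normal form S^8(Z) in 24 ≤ 27 steps

Derivation:
  start: add(add(add(SSZ, SSSZ), add(SSZ, SZ)), add(add(Z, Z), add(Z, Z)))
  step 1: add(add(S(add(SZ, SSSZ)), add(SSZ, SZ)), add(add(Z, Z), add(Z, Z)))
  step 2: add(S(add(add(SZ, SSSZ), add(SSZ, SZ))), add(add(Z, Z), add(Z, Z)))
  step 3: S(add(add(add(SZ, SSSZ), add(SSZ, SZ)), add(add(Z, Z), add(Z, Z))))
  step 4: S(add(add(S(add(Z, SSSZ)), add(SSZ, SZ)), add(add(Z, Z), add(Z, Z))))
  step 5: S(add(S(add(add(Z, SSSZ), add(SSZ, SZ))), add(add(Z, Z), add(Z, Z))))
  step 6: S(S(add(add(add(Z, SSSZ), add(SSZ, SZ)), add(add(Z, Z), add(Z, Z)))))
  step 7: S(S(add(add(SSSZ, add(SSZ, SZ)), add(add(Z, Z), add(Z, Z)))))
  step 8: S(S(add(S(add(SSZ, add(SSZ, SZ))), add(add(Z, Z), add(Z, Z)))))
  step 9: S(S(S(add(add(SSZ, add(SSZ, SZ)), add(add(Z, Z), add(Z, Z))))))
  step 10: S(S(S(add(S(add(SZ, add(SSZ, SZ))), add(add(Z, Z), add(Z, Z))))))
  step 11: S(S(S(S(add(add(SZ, add(SSZ, SZ)), add(add(Z, Z), add(Z, Z)))))))
  step 12: S(S(S(S(add(S(add(Z, add(SSZ, SZ))), add(add(Z, Z), add(Z, Z)))))))
  step 13: S(S(S(S(S(add(add(Z, add(SSZ, SZ)), add(add(Z, Z), add(Z, Z))))))))
  step 14: S(S(S(S(S(add(add(SSZ, SZ), add(add(Z, Z), add(Z, Z))))))))
  step 15: S(S(S(S(S(add(S(add(SZ, SZ)), add(add(Z, Z), add(Z, Z))))))))
  step 16: S(S(S(S(S(S(add(add(SZ, SZ), add(add(Z, Z), add(Z, Z)))))))))
  step 17: S(S(S(S(S(S(add(S(add(Z, SZ)), add(add(Z, Z), add(Z, Z)))))))))
  step 18: S(S(S(S(S(S(S(add(add(Z, SZ), add(add(Z, Z), add(Z, Z))))))))))
  step 19: S(S(S(S(S(S(S(add(SZ, add(add(Z, Z), add(Z, Z))))))))))
  step 20: S(S(S(S(S(S(S(S(add(Z, add(add(Z, Z), add(Z, Z)))))))))))
  step 21: S(S(S(S(S(S(S(S(add(add(Z, Z), add(Z, Z))))))))))
  step 22: S(S(S(S(S(S(S(S(add(Z, add(Z, Z))))))))))
  step 23: S(S(S(S(S(S(S(S(add(Z, Z)))))))))
  step 24: S^8(Z)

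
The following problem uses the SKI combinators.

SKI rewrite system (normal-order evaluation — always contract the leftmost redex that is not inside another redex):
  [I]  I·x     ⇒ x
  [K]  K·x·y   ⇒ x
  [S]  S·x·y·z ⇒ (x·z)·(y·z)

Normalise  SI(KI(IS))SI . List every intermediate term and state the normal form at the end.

  start: SI(KI(IS))SI
  →1  IS(KI(IS)S)I
  →2  S(KI(IS)S)I
  →3  S(IS)I
  →4  SSI

Answer: normal form = SSI  (in 4 steps)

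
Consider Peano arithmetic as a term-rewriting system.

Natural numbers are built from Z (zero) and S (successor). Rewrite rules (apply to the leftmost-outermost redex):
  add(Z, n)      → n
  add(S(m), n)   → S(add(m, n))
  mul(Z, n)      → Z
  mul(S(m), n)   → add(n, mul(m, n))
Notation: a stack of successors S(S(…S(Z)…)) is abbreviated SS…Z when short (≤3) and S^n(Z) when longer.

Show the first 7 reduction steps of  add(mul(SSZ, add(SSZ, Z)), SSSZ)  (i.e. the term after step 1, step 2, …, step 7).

Answer: after 7 steps: S(S(add(add(add(Z, Z), mul(SZ, add(SSZ, Z))), SSSZ)))

Derivation:
  start: add(mul(SSZ, add(SSZ, Z)), SSSZ)
  [1] add(add(add(SSZ, Z), mul(SZ, add(SSZ, Z))), SSSZ)
  [2] add(add(S(add(SZ, Z)), mul(SZ, add(SSZ, Z))), SSSZ)
  [3] add(S(add(add(SZ, Z), mul(SZ, add(SSZ, Z)))), SSSZ)
  [4] S(add(add(add(SZ, Z), mul(SZ, add(SSZ, Z))), SSSZ))
  [5] S(add(add(S(add(Z, Z)), mul(SZ, add(SSZ, Z))), SSSZ))
  [6] S(add(S(add(add(Z, Z), mul(SZ, add(SSZ, Z)))), SSSZ))
  [7] S(S(add(add(add(Z, Z), mul(SZ, add(SSZ, Z))), SSSZ)))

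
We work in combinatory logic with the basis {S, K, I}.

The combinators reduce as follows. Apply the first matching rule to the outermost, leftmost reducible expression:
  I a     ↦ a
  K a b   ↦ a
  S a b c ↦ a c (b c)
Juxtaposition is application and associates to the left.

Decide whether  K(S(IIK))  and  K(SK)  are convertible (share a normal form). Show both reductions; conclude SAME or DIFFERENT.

Term A:
  start: K(S(IIK))
  →1  K(S(IK))
  →2  K(SK)

Term B:
  start: K(SK)

Answer: SAME — A ⇓ K(SK), B ⇓ K(SK)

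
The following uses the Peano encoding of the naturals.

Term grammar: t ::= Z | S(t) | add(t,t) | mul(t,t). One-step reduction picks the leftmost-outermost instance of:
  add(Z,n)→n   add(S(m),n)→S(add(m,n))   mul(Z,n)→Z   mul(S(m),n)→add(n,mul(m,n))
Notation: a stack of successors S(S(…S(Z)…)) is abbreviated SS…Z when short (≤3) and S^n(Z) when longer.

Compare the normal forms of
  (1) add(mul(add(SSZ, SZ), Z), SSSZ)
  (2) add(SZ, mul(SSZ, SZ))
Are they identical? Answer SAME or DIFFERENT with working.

Term A:
  start: add(mul(add(SSZ, SZ), Z), SSSZ)
  step 1: add(mul(S(add(SZ, SZ)), Z), SSSZ)
  step 2: add(add(Z, mul(add(SZ, SZ), Z)), SSSZ)
  step 3: add(mul(add(SZ, SZ), Z), SSSZ)
  step 4: add(mul(S(add(Z, SZ)), Z), SSSZ)
  step 5: add(add(Z, mul(add(Z, SZ), Z)), SSSZ)
  step 6: add(mul(add(Z, SZ), Z), SSSZ)
  step 7: add(mul(SZ, Z), SSSZ)
  step 8: add(add(Z, mul(Z, Z)), SSSZ)
  step 9: add(mul(Z, Z), SSSZ)
  step 10: add(Z, SSSZ)
  step 11: SSSZ

Term B:
  start: add(SZ, mul(SSZ, SZ))
  step 1: S(add(Z, mul(SSZ, SZ)))
  step 2: S(mul(SSZ, SZ))
  step 3: S(add(SZ, mul(SZ, SZ)))
  step 4: S(S(add(Z, mul(SZ, SZ))))
  step 5: S(S(mul(SZ, SZ)))
  step 6: S(S(add(SZ, mul(Z, SZ))))
  step 7: S(S(S(add(Z, mul(Z, SZ)))))
  step 8: S(S(S(mul(Z, SZ))))
  step 9: SSSZ

Answer: SAME — A ⇓ SSSZ, B ⇓ SSSZ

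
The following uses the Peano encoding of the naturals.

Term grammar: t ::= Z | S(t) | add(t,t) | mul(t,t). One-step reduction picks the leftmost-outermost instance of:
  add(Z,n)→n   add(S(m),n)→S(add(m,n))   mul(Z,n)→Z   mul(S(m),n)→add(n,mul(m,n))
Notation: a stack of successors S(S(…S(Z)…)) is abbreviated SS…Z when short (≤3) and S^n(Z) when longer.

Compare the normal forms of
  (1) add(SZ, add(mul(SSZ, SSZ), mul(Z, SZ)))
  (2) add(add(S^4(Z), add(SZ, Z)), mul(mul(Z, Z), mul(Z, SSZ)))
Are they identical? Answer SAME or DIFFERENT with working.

Term A:
  start: add(SZ, add(mul(SSZ, SSZ), mul(Z, SZ)))
  step 1: S(add(Z, add(mul(SSZ, SSZ), mul(Z, SZ))))
  step 2: S(add(mul(SSZ, SSZ), mul(Z, SZ)))
  step 3: S(add(add(SSZ, mul(SZ, SSZ)), mul(Z, SZ)))
  step 4: S(add(S(add(SZ, mul(SZ, SSZ))), mul(Z, SZ)))
  step 5: S(S(add(add(SZ, mul(SZ, SSZ)), mul(Z, SZ))))
  step 6: S(S(add(S(add(Z, mul(SZ, SSZ))), mul(Z, SZ))))
  step 7: S(S(S(add(add(Z, mul(SZ, SSZ)), mul(Z, SZ)))))
  step 8: S(S(S(add(mul(SZ, SSZ), mul(Z, SZ)))))
  step 9: S(S(S(add(add(SSZ, mul(Z, SSZ)), mul(Z, SZ)))))
  step 10: S(S(S(add(S(add(SZ, mul(Z, SSZ))), mul(Z, SZ)))))
  step 11: S(S(S(S(add(add(SZ, mul(Z, SSZ)), mul(Z, SZ))))))
  step 12: S(S(S(S(add(S(add(Z, mul(Z, SSZ))), mul(Z, SZ))))))
  step 13: S(S(S(S(S(add(add(Z, mul(Z, SSZ)), mul(Z, SZ)))))))
  step 14: S(S(S(S(S(add(mul(Z, SSZ), mul(Z, SZ)))))))
  step 15: S(S(S(S(S(add(Z, mul(Z, SZ)))))))
  step 16: S(S(S(S(S(mul(Z, SZ))))))
  step 17: S^5(Z)

Term B:
  start: add(add(S^4(Z), add(SZ, Z)), mul(mul(Z, Z), mul(Z, SSZ)))
  step 1: add(S(add(SSSZ, add(SZ, Z))), mul(mul(Z, Z), mul(Z, SSZ)))
  step 2: S(add(add(SSSZ, add(SZ, Z)), mul(mul(Z, Z), mul(Z, SSZ))))
  step 3: S(add(S(add(SSZ, add(SZ, Z))), mul(mul(Z, Z), mul(Z, SSZ))))
  step 4: S(S(add(add(SSZ, add(SZ, Z)), mul(mul(Z, Z), mul(Z, SSZ)))))
  step 5: S(S(add(S(add(SZ, add(SZ, Z))), mul(mul(Z, Z), mul(Z, SSZ)))))
  step 6: S(S(S(add(add(SZ, add(SZ, Z)), mul(mul(Z, Z), mul(Z, SSZ))))))
  step 7: S(S(S(add(S(add(Z, add(SZ, Z))), mul(mul(Z, Z), mul(Z, SSZ))))))
  step 8: S(S(S(S(add(add(Z, add(SZ, Z)), mul(mul(Z, Z), mul(Z, SSZ)))))))
  step 9: S(S(S(S(add(add(SZ, Z), mul(mul(Z, Z), mul(Z, SSZ)))))))
  step 10: S(S(S(S(add(S(add(Z, Z)), mul(mul(Z, Z), mul(Z, SSZ)))))))
  step 11: S(S(S(S(S(add(add(Z, Z), mul(mul(Z, Z), mul(Z, SSZ))))))))
  step 12: S(S(S(S(S(add(Z, mul(mul(Z, Z), mul(Z, SSZ))))))))
  step 13: S(S(S(S(S(mul(mul(Z, Z), mul(Z, SSZ)))))))
  step 14: S(S(S(S(S(mul(Z, mul(Z, SSZ)))))))
  step 15: S^5(Z)

Answer: SAME — A ⇓ S^5(Z), B ⇓ S^5(Z)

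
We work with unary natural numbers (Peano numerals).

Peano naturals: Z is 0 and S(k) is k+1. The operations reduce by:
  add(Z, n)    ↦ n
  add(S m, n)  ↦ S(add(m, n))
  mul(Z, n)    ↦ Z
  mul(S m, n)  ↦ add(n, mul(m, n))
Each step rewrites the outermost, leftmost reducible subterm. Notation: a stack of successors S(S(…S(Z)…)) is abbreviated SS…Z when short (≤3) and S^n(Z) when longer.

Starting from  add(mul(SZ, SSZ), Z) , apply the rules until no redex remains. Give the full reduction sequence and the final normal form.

  start: add(mul(SZ, SSZ), Z)
  step 1: add(add(SSZ, mul(Z, SSZ)), Z)
  step 2: add(S(add(SZ, mul(Z, SSZ))), Z)
  step 3: S(add(add(SZ, mul(Z, SSZ)), Z))
  step 4: S(add(S(add(Z, mul(Z, SSZ))), Z))
  step 5: S(S(add(add(Z, mul(Z, SSZ)), Z)))
  step 6: S(S(add(mul(Z, SSZ), Z)))
  step 7: S(S(add(Z, Z)))
  step 8: SSZ

Answer: normal form = SSZ  (in 8 steps)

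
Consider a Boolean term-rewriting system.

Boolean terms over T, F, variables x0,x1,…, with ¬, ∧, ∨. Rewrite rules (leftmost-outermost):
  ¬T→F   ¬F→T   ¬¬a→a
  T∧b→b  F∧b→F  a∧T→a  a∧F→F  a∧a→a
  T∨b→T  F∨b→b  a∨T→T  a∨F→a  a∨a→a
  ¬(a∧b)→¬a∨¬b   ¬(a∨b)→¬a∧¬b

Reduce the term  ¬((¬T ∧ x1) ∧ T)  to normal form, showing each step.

Answer: normal form = T  (in 5 steps)

Reduction:
  start: ¬((¬T ∧ x1) ∧ T)
  step 1: ¬(¬T ∧ x1) ∨ ¬T
  step 2: (¬¬T ∨ ¬x1) ∨ ¬T
  step 3: (T ∨ ¬x1) ∨ ¬T
  step 4: T ∨ ¬T
  step 5: T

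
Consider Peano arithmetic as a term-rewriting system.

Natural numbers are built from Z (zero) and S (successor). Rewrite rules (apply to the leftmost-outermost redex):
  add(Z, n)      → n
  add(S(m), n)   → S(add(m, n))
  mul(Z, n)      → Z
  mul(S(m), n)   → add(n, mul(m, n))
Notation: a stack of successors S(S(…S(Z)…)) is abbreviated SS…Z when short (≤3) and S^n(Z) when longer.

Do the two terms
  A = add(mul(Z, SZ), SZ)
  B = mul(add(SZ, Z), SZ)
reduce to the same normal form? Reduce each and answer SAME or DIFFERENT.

Term A:
  start: add(mul(Z, SZ), SZ)
  step 1: add(Z, SZ)
  step 2: SZ

Term B:
  start: mul(add(SZ, Z), SZ)
  step 1: mul(S(add(Z, Z)), SZ)
  step 2: add(SZ, mul(add(Z, Z), SZ))
  step 3: S(add(Z, mul(add(Z, Z), SZ)))
  step 4: S(mul(add(Z, Z), SZ))
  step 5: S(mul(Z, SZ))
  step 6: SZ

Answer: SAME — A ⇓ SZ, B ⇓ SZ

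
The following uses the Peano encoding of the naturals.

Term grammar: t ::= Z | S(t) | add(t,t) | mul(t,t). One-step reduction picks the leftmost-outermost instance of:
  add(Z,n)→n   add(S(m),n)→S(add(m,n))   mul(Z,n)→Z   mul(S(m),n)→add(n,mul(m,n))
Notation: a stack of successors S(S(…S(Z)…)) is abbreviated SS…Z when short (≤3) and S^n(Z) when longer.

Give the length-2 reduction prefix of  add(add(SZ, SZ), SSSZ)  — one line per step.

  start: add(add(SZ, SZ), SSSZ)
  →1  add(S(add(Z, SZ)), SSSZ)
  →2  S(add(add(Z, SZ), SSSZ))

Answer: after 2 steps: S(add(add(Z, SZ), SSSZ))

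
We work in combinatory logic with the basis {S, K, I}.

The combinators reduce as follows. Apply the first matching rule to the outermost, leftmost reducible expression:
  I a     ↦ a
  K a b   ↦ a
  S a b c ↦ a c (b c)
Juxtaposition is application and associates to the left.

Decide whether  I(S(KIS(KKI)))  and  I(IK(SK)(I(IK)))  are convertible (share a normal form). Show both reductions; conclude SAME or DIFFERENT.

Answer: SAME — A ⇓ SK, B ⇓ SK

Derivation:
Term A:
  start: I(S(KIS(KKI)))
  →1  S(KIS(KKI))
  →2  S(I(KKI))
  →3  S(KKI)
  →4  SK

Term B:
  start: I(IK(SK)(I(IK)))
  →1  IK(SK)(I(IK))
  →2  K(SK)(I(IK))
  →3  SK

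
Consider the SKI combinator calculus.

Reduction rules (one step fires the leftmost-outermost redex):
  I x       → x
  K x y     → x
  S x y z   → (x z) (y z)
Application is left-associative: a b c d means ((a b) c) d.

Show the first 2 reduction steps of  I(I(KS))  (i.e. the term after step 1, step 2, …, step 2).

Answer: after 2 steps: KS

Reduction:
  start: I(I(KS))
  [1] I(KS)
  [2] KS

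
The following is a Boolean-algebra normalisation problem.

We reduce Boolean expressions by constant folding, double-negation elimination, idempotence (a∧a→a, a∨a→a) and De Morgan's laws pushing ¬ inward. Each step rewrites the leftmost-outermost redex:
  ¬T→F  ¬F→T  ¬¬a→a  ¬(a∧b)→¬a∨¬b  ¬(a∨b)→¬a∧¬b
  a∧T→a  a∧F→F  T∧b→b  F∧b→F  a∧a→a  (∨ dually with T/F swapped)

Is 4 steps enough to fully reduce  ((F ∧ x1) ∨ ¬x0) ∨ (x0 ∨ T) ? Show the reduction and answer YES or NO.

  start: ((F ∧ x1) ∨ ¬x0) ∨ (x0 ∨ T)
  [1] (F ∨ ¬x0) ∨ (x0 ∨ T)
  [2] ¬x0 ∨ (x0 ∨ T)
  [3] ¬x0 ∨ T
  [4] T

Answer: YES — reaches normal form T in 4 ≤ 4 steps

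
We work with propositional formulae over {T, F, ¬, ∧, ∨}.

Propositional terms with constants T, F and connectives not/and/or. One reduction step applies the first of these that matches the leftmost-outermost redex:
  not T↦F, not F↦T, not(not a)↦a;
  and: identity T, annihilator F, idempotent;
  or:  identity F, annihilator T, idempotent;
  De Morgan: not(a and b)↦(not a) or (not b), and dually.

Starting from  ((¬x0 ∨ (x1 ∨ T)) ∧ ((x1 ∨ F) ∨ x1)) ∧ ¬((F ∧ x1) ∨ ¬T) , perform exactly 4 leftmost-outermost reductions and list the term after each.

  start: ((¬x0 ∨ (x1 ∨ T)) ∧ ((x1 ∨ F) ∨ x1)) ∧ ¬((F ∧ x1) ∨ ¬T)
  step 1: ((¬x0 ∨ T) ∧ ((x1 ∨ F) ∨ x1)) ∧ ¬((F ∧ x1) ∨ ¬T)
  step 2: (T ∧ ((x1 ∨ F) ∨ x1)) ∧ ¬((F ∧ x1) ∨ ¬T)
  step 3: ((x1 ∨ F) ∨ x1) ∧ ¬((F ∧ x1) ∨ ¬T)
  step 4: (x1 ∨ x1) ∧ ¬((F ∧ x1) ∨ ¬T)

Answer: after 4 steps: (x1 ∨ x1) ∧ ¬((F ∧ x1) ∨ ¬T)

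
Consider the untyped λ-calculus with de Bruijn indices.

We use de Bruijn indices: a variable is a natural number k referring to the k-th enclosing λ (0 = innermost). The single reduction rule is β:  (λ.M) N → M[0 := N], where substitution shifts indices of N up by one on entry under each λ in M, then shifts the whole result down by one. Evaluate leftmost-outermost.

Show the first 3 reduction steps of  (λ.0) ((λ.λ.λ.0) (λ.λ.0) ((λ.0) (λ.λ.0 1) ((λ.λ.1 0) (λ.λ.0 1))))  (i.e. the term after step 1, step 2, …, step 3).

Answer: after 3 steps: λ.0

Derivation:
  start: (λ.0) ((λ.λ.λ.0) (λ.λ.0) ((λ.0) (λ.λ.0 1) ((λ.λ.1 0) (λ.λ.0 1))))
  step 1: (λ.λ.λ.0) (λ.λ.0) ((λ.0) (λ.λ.0 1) ((λ.λ.1 0) (λ.λ.0 1)))
  step 2: (λ.λ.0) ((λ.0) (λ.λ.0 1) ((λ.λ.1 0) (λ.λ.0 1)))
  step 3: λ.0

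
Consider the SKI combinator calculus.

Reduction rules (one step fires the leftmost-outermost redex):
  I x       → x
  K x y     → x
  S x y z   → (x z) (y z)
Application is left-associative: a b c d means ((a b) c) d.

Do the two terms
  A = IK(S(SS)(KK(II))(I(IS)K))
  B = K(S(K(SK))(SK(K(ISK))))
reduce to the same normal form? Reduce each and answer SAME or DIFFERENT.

Answer: SAME — A ⇓ K(S(K(SK))(SK(K(SK)))), B ⇓ K(S(K(SK))(SK(K(SK))))

Derivation:
Term A:
  start: IK(S(SS)(KK(II))(I(IS)K))
  [1] K(S(SS)(KK(II))(I(IS)K))
  [2] K(SS(I(IS)K)(KK(II)(I(IS)K)))
  [3] K(S(KK(II)(I(IS)K))(I(IS)K(KK(II)(I(IS)K))))
  [4] K(S(K(I(IS)K))(I(IS)K(KK(II)(I(IS)K))))
  [5] K(S(K(ISK))(I(IS)K(KK(II)(I(IS)K))))
  [6] K(S(K(SK))(I(IS)K(KK(II)(I(IS)K))))
  [7] K(S(K(SK))(ISK(KK(II)(I(IS)K))))
  [8] K(S(K(SK))(SK(KK(II)(I(IS)K))))
  [9] K(S(K(SK))(SK(K(I(IS)K))))
  [10] K(S(K(SK))(SK(K(ISK))))
  [11] K(S(K(SK))(SK(K(SK))))

Term B:
  start: K(S(K(SK))(SK(K(ISK))))
  [1] K(S(K(SK))(SK(K(SK))))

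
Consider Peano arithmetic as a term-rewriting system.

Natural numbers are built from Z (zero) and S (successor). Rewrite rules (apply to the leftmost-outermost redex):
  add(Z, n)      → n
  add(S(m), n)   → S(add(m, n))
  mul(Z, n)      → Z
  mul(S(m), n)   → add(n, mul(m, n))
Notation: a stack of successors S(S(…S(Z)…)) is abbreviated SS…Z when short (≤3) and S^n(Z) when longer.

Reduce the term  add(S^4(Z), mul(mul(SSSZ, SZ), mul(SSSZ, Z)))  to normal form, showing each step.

  start: add(S^4(Z), mul(mul(SSSZ, SZ), mul(SSSZ, Z)))
  →1  S(add(SSSZ, mul(mul(SSSZ, SZ), mul(SSSZ, Z))))
  →2  S(S(add(SSZ, mul(mul(SSSZ, SZ), mul(SSSZ, Z)))))
  →3  S(S(S(add(SZ, mul(mul(SSSZ, SZ), mul(SSSZ, Z))))))
  →4  S(S(S(S(add(Z, mul(mul(SSSZ, SZ), mul(SSSZ, Z)))))))
  →5  S(S(S(S(mul(mul(SSSZ, SZ), mul(SSSZ, Z))))))
  →6  S(S(S(S(mul(add(SZ, mul(SSZ, SZ)), mul(SSSZ, Z))))))
  →7  S(S(S(S(mul(S(add(Z, mul(SSZ, SZ))), mul(SSSZ, Z))))))
  →8  S(S(S(S(add(mul(SSSZ, Z), mul(add(Z, mul(SSZ, SZ)), mul(SSSZ, Z)))))))
  →9  S(S(S(S(add(add(Z, mul(SSZ, Z)), mul(add(Z, mul(SSZ, SZ)), mul(SSSZ, Z)))))))
  →10  S(S(S(S(add(mul(SSZ, Z), mul(add(Z, mul(SSZ, SZ)), mul(SSSZ, Z)))))))
  →11  S(S(S(S(add(add(Z, mul(SZ, Z)), mul(add(Z, mul(SSZ, SZ)), mul(SSSZ, Z)))))))
  →12  S(S(S(S(add(mul(SZ, Z), mul(add(Z, mul(SSZ, SZ)), mul(SSSZ, Z)))))))
  →13  S(S(S(S(add(add(Z, mul(Z, Z)), mul(add(Z, mul(SSZ, SZ)), mul(SSSZ, Z)))))))
  →14  S(S(S(S(add(mul(Z, Z), mul(add(Z, mul(SSZ, SZ)), mul(SSSZ, Z)))))))
  →15  S(S(S(S(add(Z, mul(add(Z, mul(SSZ, SZ)), mul(SSSZ, Z)))))))
  →16  S(S(S(S(mul(add(Z, mul(SSZ, SZ)), mul(SSSZ, Z))))))
  →17  S(S(S(S(mul(mul(SSZ, SZ), mul(SSSZ, Z))))))
  →18  S(S(S(S(mul(add(SZ, mul(SZ, SZ)), mul(SSSZ, Z))))))
  →19  S(S(S(S(mul(S(add(Z, mul(SZ, SZ))), mul(SSSZ, Z))))))
  →20  S(S(S(S(add(mul(SSSZ, Z), mul(add(Z, mul(SZ, SZ)), mul(SSSZ, Z)))))))
  →21  S(S(S(S(add(add(Z, mul(SSZ, Z)), mul(add(Z, mul(SZ, SZ)), mul(SSSZ, Z)))))))
  →22  S(S(S(S(add(mul(SSZ, Z), mul(add(Z, mul(SZ, SZ)), mul(SSSZ, Z)))))))
  →23  S(S(S(S(add(add(Z, mul(SZ, Z)), mul(add(Z, mul(SZ, SZ)), mul(SSSZ, Z)))))))
  →24  S(S(S(S(add(mul(SZ, Z), mul(add(Z, mul(SZ, SZ)), mul(SSSZ, Z)))))))
  →25  S(S(S(S(add(add(Z, mul(Z, Z)), mul(add(Z, mul(SZ, SZ)), mul(SSSZ, Z)))))))
  →26  S(S(S(S(add(mul(Z, Z), mul(add(Z, mul(SZ, SZ)), mul(SSSZ, Z)))))))
  →27  S(S(S(S(add(Z, mul(add(Z, mul(SZ, SZ)), mul(SSSZ, Z)))))))
  →28  S(S(S(S(mul(add(Z, mul(SZ, SZ)), mul(SSSZ, Z))))))
  →29  S(S(S(S(mul(mul(SZ, SZ), mul(SSSZ, Z))))))
  →30  S(S(S(S(mul(add(SZ, mul(Z, SZ)), mul(SSSZ, Z))))))
  →31  S(S(S(S(mul(S(add(Z, mul(Z, SZ))), mul(SSSZ, Z))))))
  →32  S(S(S(S(add(mul(SSSZ, Z), mul(add(Z, mul(Z, SZ)), mul(SSSZ, Z)))))))
  →33  S(S(S(S(add(add(Z, mul(SSZ, Z)), mul(add(Z, mul(Z, SZ)), mul(SSSZ, Z)))))))
  →34  S(S(S(S(add(mul(SSZ, Z), mul(add(Z, mul(Z, SZ)), mul(SSSZ, Z)))))))
  →35  S(S(S(S(add(add(Z, mul(SZ, Z)), mul(add(Z, mul(Z, SZ)), mul(SSSZ, Z)))))))
  →36  S(S(S(S(add(mul(SZ, Z), mul(add(Z, mul(Z, SZ)), mul(SSSZ, Z)))))))
  →37  S(S(S(S(add(add(Z, mul(Z, Z)), mul(add(Z, mul(Z, SZ)), mul(SSSZ, Z)))))))
  →38  S(S(S(S(add(mul(Z, Z), mul(add(Z, mul(Z, SZ)), mul(SSSZ, Z)))))))
  →39  S(S(S(S(add(Z, mul(add(Z, mul(Z, SZ)), mul(SSSZ, Z)))))))
  →40  S(S(S(S(mul(add(Z, mul(Z, SZ)), mul(SSSZ, Z))))))
  →41  S(S(S(S(mul(mul(Z, SZ), mul(SSSZ, Z))))))
  →42  S(S(S(S(mul(Z, mul(SSSZ, Z))))))
  →43  S^4(Z)

Answer: normal form = S^4(Z)  (in 43 steps)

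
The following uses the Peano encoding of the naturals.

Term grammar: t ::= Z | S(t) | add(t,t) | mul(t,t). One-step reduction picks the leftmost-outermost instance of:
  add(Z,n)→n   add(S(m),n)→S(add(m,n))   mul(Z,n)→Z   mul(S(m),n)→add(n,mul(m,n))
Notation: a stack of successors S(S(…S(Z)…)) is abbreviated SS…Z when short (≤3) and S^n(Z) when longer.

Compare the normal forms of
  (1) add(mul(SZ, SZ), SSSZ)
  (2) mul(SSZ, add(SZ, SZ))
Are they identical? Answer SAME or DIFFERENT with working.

Answer: SAME — A ⇓ S^4(Z), B ⇓ S^4(Z)

Working:
Term A:
  start: add(mul(SZ, SZ), SSSZ)
  [1] add(add(SZ, mul(Z, SZ)), SSSZ)
  [2] add(S(add(Z, mul(Z, SZ))), SSSZ)
  [3] S(add(add(Z, mul(Z, SZ)), SSSZ))
  [4] S(add(mul(Z, SZ), SSSZ))
  [5] S(add(Z, SSSZ))
  [6] S^4(Z)

Term B:
  start: mul(SSZ, add(SZ, SZ))
  [1] add(add(SZ, SZ), mul(SZ, add(SZ, SZ)))
  [2] add(S(add(Z, SZ)), mul(SZ, add(SZ, SZ)))
  [3] S(add(add(Z, SZ), mul(SZ, add(SZ, SZ))))
  [4] S(add(SZ, mul(SZ, add(SZ, SZ))))
  [5] S(S(add(Z, mul(SZ, add(SZ, SZ)))))
  [6] S(S(mul(SZ, add(SZ, SZ))))
  [7] S(S(add(add(SZ, SZ), mul(Z, add(SZ, SZ)))))
  [8] S(S(add(S(add(Z, SZ)), mul(Z, add(SZ, SZ)))))
  [9] S(S(S(add(add(Z, SZ), mul(Z, add(SZ, SZ))))))
  [10] S(S(S(add(SZ, mul(Z, add(SZ, SZ))))))
  [11] S(S(S(S(add(Z, mul(Z, add(SZ, SZ)))))))
  [12] S(S(S(S(mul(Z, add(SZ, SZ))))))
  [13] S^4(Z)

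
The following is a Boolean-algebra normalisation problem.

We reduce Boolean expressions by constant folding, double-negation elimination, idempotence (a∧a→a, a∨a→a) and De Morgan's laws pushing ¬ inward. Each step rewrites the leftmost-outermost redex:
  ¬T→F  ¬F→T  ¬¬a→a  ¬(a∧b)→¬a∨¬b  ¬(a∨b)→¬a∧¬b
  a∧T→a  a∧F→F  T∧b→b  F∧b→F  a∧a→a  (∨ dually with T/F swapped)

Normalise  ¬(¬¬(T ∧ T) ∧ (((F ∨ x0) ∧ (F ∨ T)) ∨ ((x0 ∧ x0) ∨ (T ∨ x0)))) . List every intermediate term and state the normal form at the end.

Answer: normal form = F  (in 24 steps)

Reduction:
  start: ¬(¬¬(T ∧ T) ∧ (((F ∨ x0) ∧ (F ∨ T)) ∨ ((x0 ∧ x0) ∨ (T ∨ x0))))
  →1  ¬¬¬(T ∧ T) ∨ ¬(((F ∨ x0) ∧ (F ∨ T)) ∨ ((x0 ∧ x0) ∨ (T ∨ x0)))
  →2  ¬(T ∧ T) ∨ ¬(((F ∨ x0) ∧ (F ∨ T)) ∨ ((x0 ∧ x0) ∨ (T ∨ x0)))
  →3  (¬T ∨ ¬T) ∨ ¬(((F ∨ x0) ∧ (F ∨ T)) ∨ ((x0 ∧ x0) ∨ (T ∨ x0)))
  →4  ¬T ∨ ¬(((F ∨ x0) ∧ (F ∨ T)) ∨ ((x0 ∧ x0) ∨ (T ∨ x0)))
  →5  F ∨ ¬(((F ∨ x0) ∧ (F ∨ T)) ∨ ((x0 ∧ x0) ∨ (T ∨ x0)))
  →6  ¬(((F ∨ x0) ∧ (F ∨ T)) ∨ ((x0 ∧ x0) ∨ (T ∨ x0)))
  →7  ¬((F ∨ x0) ∧ (F ∨ T)) ∧ ¬((x0 ∧ x0) ∨ (T ∨ x0))
  →8  (¬(F ∨ x0) ∨ ¬(F ∨ T)) ∧ ¬((x0 ∧ x0) ∨ (T ∨ x0))
  →9  ((¬F ∧ ¬x0) ∨ ¬(F ∨ T)) ∧ ¬((x0 ∧ x0) ∨ (T ∨ x0))
  →10  ((T ∧ ¬x0) ∨ ¬(F ∨ T)) ∧ ¬((x0 ∧ x0) ∨ (T ∨ x0))
  →11  (¬x0 ∨ ¬(F ∨ T)) ∧ ¬((x0 ∧ x0) ∨ (T ∨ x0))
  →12  (¬x0 ∨ (¬F ∧ ¬T)) ∧ ¬((x0 ∧ x0) ∨ (T ∨ x0))
  →13  (¬x0 ∨ (T ∧ ¬T)) ∧ ¬((x0 ∧ x0) ∨ (T ∨ x0))
  →14  (¬x0 ∨ ¬T) ∧ ¬((x0 ∧ x0) ∨ (T ∨ x0))
  →15  (¬x0 ∨ F) ∧ ¬((x0 ∧ x0) ∨ (T ∨ x0))
  →16  ¬x0 ∧ ¬((x0 ∧ x0) ∨ (T ∨ x0))
  →17  ¬x0 ∧ (¬(x0 ∧ x0) ∧ ¬(T ∨ x0))
  →18  ¬x0 ∧ ((¬x0 ∨ ¬x0) ∧ ¬(T ∨ x0))
  →19  ¬x0 ∧ (¬x0 ∧ ¬(T ∨ x0))
  →20  ¬x0 ∧ (¬x0 ∧ (¬T ∧ ¬x0))
  →21  ¬x0 ∧ (¬x0 ∧ (F ∧ ¬x0))
  →22  ¬x0 ∧ (¬x0 ∧ F)
  →23  ¬x0 ∧ F
  →24  F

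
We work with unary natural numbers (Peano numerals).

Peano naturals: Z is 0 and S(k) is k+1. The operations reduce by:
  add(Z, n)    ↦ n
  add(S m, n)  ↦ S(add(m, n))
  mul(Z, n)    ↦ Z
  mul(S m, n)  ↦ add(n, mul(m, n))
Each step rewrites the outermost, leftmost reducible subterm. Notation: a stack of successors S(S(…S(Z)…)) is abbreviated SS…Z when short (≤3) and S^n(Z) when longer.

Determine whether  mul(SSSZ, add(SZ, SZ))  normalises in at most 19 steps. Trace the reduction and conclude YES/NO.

  start: mul(SSSZ, add(SZ, SZ))
  →1  add(add(SZ, SZ), mul(SSZ, add(SZ, SZ)))
  →2  add(S(add(Z, SZ)), mul(SSZ, add(SZ, SZ)))
  →3  S(add(add(Z, SZ), mul(SSZ, add(SZ, SZ))))
  →4  S(add(SZ, mul(SSZ, add(SZ, SZ))))
  →5  S(S(add(Z, mul(SSZ, add(SZ, SZ)))))
  →6  S(S(mul(SSZ, add(SZ, SZ))))
  →7  S(S(add(add(SZ, SZ), mul(SZ, add(SZ, SZ)))))
  →8  S(S(add(S(add(Z, SZ)), mul(SZ, add(SZ, SZ)))))
  →9  S(S(S(add(add(Z, SZ), mul(SZ, add(SZ, SZ))))))
  →10  S(S(S(add(SZ, mul(SZ, add(SZ, SZ))))))
  →11  S(S(S(S(add(Z, mul(SZ, add(SZ, SZ)))))))
  →12  S(S(S(S(mul(SZ, add(SZ, SZ))))))
  →13  S(S(S(S(add(add(SZ, SZ), mul(Z, add(SZ, SZ)))))))
  →14  S(S(S(S(add(S(add(Z, SZ)), mul(Z, add(SZ, SZ)))))))
  →15  S(S(S(S(S(add(add(Z, SZ), mul(Z, add(SZ, SZ))))))))
  →16  S(S(S(S(S(add(SZ, mul(Z, add(SZ, SZ))))))))
  →17  S(S(S(S(S(S(add(Z, mul(Z, add(SZ, SZ)))))))))
  →18  S(S(S(S(S(S(mul(Z, add(SZ, SZ))))))))
  →19  S^6(Z)

Answer: YES — reaches normal form S^6(Z) in 19 ≤ 19 steps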